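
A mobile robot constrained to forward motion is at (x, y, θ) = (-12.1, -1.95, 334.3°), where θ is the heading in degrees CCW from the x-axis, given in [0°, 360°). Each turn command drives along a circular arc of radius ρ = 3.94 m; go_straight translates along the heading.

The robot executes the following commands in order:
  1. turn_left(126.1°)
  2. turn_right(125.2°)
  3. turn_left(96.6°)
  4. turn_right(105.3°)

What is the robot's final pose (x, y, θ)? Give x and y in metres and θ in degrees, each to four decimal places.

set_pose: (x, y, θ) = (-12.1000, -1.9500, 334.3000°), ρ = 3.94
turn_left(126.1°): centre at ρ to the left, rotate +126.1° → (-6.5161, 2.3115, 460.4000° ≡ 100.4000°)
turn_right(125.2°): centre at ρ to the right, rotate −125.2° → (-0.9882, 6.5994, -24.8000° ≡ 335.2000°)
turn_left(96.6°): centre at ρ to the left, rotate +96.6° → (4.4073, 8.9454, 431.8000° ≡ 71.8000°)
turn_right(105.3°): centre at ρ to the right, rotate −105.3° → (10.3249, 11.0003, -33.5000° ≡ 326.5000°)

(10.3249, 11.0003, 326.5000°)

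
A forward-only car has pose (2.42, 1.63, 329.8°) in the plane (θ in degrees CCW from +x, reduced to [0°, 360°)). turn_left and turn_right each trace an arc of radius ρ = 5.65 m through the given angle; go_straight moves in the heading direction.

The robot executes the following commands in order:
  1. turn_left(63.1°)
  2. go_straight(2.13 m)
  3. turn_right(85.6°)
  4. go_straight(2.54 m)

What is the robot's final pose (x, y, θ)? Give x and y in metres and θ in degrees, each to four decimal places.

set_pose: (x, y, θ) = (2.4200, 1.6300, 329.8000°), ρ = 5.65
turn_left(63.1°): centre at ρ to the left, rotate +63.1° → (8.3310, 1.7693, 392.9000° ≡ 32.9000°)
go_straight(2.13): x += 2.13·cos θ, y += 2.13·sin θ → (10.1194, 2.9263, 32.9000°)
turn_right(85.6°): centre at ρ to the right, rotate −85.6° → (17.6827, 1.6062, -52.7000° ≡ 307.3000°)
go_straight(2.54): x += 2.54·cos θ, y += 2.54·sin θ → (19.2220, -0.4143, 307.3000°)

(19.2220, -0.4143, 307.3000°)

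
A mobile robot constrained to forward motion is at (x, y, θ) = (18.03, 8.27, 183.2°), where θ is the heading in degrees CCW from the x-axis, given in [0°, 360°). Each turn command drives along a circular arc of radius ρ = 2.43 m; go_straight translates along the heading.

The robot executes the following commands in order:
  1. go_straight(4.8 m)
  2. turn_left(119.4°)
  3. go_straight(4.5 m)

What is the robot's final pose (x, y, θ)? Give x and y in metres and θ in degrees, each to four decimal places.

set_pose: (x, y, θ) = (18.0300, 8.2700, 183.2000°), ρ = 2.43
go_straight(4.8): x += 4.8·cos θ, y += 4.8·sin θ → (13.2375, 8.0021, 183.2000°)
turn_left(119.4°): centre at ρ to the left, rotate +119.4° → (11.3260, 4.2666, 302.6000°)
go_straight(4.5): x += 4.5·cos θ, y += 4.5·sin θ → (13.7504, 0.4756, 302.6000°)

(13.7504, 0.4756, 302.6000°)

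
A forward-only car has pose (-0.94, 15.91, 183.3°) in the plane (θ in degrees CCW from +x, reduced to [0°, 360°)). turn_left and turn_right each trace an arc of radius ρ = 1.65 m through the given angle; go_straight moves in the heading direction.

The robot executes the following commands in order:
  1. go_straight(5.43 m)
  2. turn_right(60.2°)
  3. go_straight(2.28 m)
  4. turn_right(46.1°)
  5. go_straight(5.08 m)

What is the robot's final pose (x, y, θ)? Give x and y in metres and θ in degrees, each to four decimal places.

set_pose: (x, y, θ) = (-0.9400, 15.9100, 183.3000°), ρ = 1.65
go_straight(5.43): x += 5.43·cos θ, y += 5.43·sin θ → (-6.3610, 15.5974, 183.3000°)
turn_right(60.2°): centre at ρ to the right, rotate −60.2° → (-7.8382, 16.3436, 123.1000°)
go_straight(2.28): x += 2.28·cos θ, y += 2.28·sin θ → (-9.0833, 18.2536, 123.1000°)
turn_right(46.1°): centre at ρ to the right, rotate −46.1° → (-9.3088, 19.5259, 77.0000°)
go_straight(5.08): x += 5.08·cos θ, y += 5.08·sin θ → (-8.1660, 24.4757, 77.0000°)

(-8.1660, 24.4757, 77.0000°)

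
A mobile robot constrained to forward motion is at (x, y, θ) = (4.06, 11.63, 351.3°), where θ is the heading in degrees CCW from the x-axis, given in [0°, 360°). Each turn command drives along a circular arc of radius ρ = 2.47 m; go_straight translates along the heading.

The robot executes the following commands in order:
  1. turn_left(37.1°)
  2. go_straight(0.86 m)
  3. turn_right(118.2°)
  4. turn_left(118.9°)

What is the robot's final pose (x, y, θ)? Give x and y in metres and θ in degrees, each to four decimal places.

set_pose: (x, y, θ) = (4.0600, 11.6300, 351.3000°), ρ = 2.47
turn_left(37.1°): centre at ρ to the left, rotate +37.1° → (5.6084, 11.8988, 388.4000° ≡ 28.4000°)
go_straight(0.86): x += 0.86·cos θ, y += 0.86·sin θ → (6.3649, 12.3079, 28.4000°)
turn_right(118.2°): centre at ρ to the right, rotate −118.2° → (10.0097, 10.1438, -89.8000° ≡ 270.2000°)
turn_left(118.9°): centre at ρ to the left, rotate +118.9° → (13.6809, 7.9942, 389.1000° ≡ 29.1000°)

(13.6809, 7.9942, 29.1000°)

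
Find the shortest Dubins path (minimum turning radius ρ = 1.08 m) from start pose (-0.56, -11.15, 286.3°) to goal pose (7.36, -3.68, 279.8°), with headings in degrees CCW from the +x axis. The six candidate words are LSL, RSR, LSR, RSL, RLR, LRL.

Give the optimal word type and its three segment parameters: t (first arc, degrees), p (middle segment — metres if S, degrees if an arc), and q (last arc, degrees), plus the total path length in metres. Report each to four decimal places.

LSR: t = 137.6412°, p = 8.8295 m, q = 144.1412°, L = 14.1410 m

Let ψ = atan2(Δy, Δx) = atan2(7.47, 7.92) = 43.3252° be the start→goal bearing.
Normalize: d = |goal − start| / ρ = 10.887024/1.08 = 10.080578, α = (θ_start − ψ) mod 360° = 242.9748° = 4.240711 rad, β = (θ_goal − ψ) mod 360° = 236.4748° = 4.127265 rad.
Common terms: sin α = -0.890807, cos α = -0.454382, sin β = -0.833643, cos β = -0.552303, cos(α−β) = 0.993572, d² = 101.618056. Work in radians in the unit-radius frame; every candidate has L = ρ·(t + p + q).
LSL: p² = 2 + d² − 2cos(α−β) + 2d(sin α − sin β) = 100.478425; p = √p² = 10.023893; φ = atan2(cos β − cos α, d + sin α − sin β) = -0.009769 rad; t = (φ − α) mod 2π = 2.032705 rad, q = (β − φ) mod 2π = 4.137033 rad → L = 1.08·(2.032705 + 10.023893 + 4.137033) = 1.08·16.193632 = 17.489122 m
RSR: p² = 2 + d² − 2cos(α−β) + 2d(sin β − sin α) = 102.783398; p = √p² = 10.138215; φ = atan2(cos α − cos β, d − sin α + sin β) = 0.009659 rad; t = (α − φ) mod 2π = 4.231052 rad, q = (φ − β) mod 2π = 2.165580 rad → L = 1.08·(4.231052 + 10.138215 + 2.165580) = 1.08·16.534846 = 17.857634 m
LSR: p² = d² − 2 + 2cos(α−β) + 2d(sin α + sin β) = 66.838285; p = √p² = 8.175468; φ = atan2(−cos α − cos β, d + sin α + sin β) − atan2(−2, p) = 0.359817 rad; t = (φ − α) mod 2π = 2.402291 rad, q = (φ − β) mod 2π = 2.515738 rad → L = 1.08·(2.402291 + 8.175468 + 2.515738) = 1.08·13.093498 = 14.140978 m
RSL: p² = d² − 2 + 2cos(α−β) − 2d(sin α + sin β) = 136.372114; p = √p² = 11.677847; φ = atan2(cos α + cos β, d − sin α − sin β) − atan2(2, p) = -0.254689 rad; t = (α − φ) mod 2π = 4.495400 rad, q = (β − φ) mod 2π = 4.381953 rad → L = 1.08·(4.495400 + 11.677847 + 4.381953) = 1.08·20.555200 = 22.199617 m
RLR: c = (6 − d² + 2cos(α−β) + 2d(sin α − sin β))/8 = -11.847925, |c| > 1 → infeasible
LRL: c = (6 − d² + 2cos(α−β) − 2d(sin α − sin β))/8 = -11.559803, |c| > 1 → infeasible
Shortest: LSR with L = 14.140978 m ≈ 14.1410 m
Convert LSR to answer units (arcs ×180/π): t = 2.402291·180/π = 137.6412°, p = ρ·p = 1.08·8.175468 = 8.8295 m, q = 2.515738·180/π = 144.1412°, L = 14.1410 m.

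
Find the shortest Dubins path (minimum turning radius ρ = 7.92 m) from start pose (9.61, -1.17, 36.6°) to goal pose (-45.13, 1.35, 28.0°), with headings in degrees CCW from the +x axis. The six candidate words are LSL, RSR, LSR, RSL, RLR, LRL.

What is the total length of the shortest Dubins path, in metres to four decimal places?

Let ψ = atan2(Δy, Δx) = atan2(2.52, -54.74) = 177.3642° be the start→goal bearing.
Normalize: d = |goal − start| / ρ = 54.797974/7.92 = 6.918936, α = (θ_start − ψ) mod 360° = 219.2358° = 3.826386 rad, β = (θ_goal − ψ) mod 360° = 210.6358° = 3.676288 rad.
Common terms: sin α = -0.632513, cos α = -0.774549, sin β = -0.509579, cos β = -0.860424, cos(α−β) = 0.988756, d² = 47.871678. Work in radians in the unit-radius frame; every candidate has L = ρ·(t + p + q).
LSL: p² = 2 + d² − 2cos(α−β) + 2d(sin α − sin β) = 46.193016; p = √p² = 6.796544; φ = atan2(cos β − cos α, d + sin α − sin β) = -0.012635 rad; t = (φ − α) mod 2π = 2.444163 rad, q = (β − φ) mod 2π = 3.688924 rad → L = 7.92·(2.444163 + 6.796544 + 3.688924) = 7.92·12.929631 = 102.402681 m
RSR: p² = 2 + d² − 2cos(α−β) + 2d(sin β − sin α) = 49.595313; p = √p² = 7.042394; φ = atan2(cos α − cos β, d − sin α + sin β) = 0.012194 rad; t = (α − φ) mod 2π = 3.814192 rad, q = (φ − β) mod 2π = 2.619091 rad → L = 7.92·(3.814192 + 7.042394 + 2.619091) = 7.92·13.475678 = 106.727367 m
LSR: p² = d² − 2 + 2cos(α−β) + 2d(sin α + sin β) = 32.045061; p = √p² = 5.660836; φ = atan2(−cos α − cos β, d + sin α + sin β) − atan2(−2, p) = 0.615425 rad; t = (φ − α) mod 2π = 3.072223 rad, q = (φ − β) mod 2π = 3.222322 rad → L = 7.92·(3.072223 + 5.660836 + 3.222322) = 7.92·11.955381 = 94.686616 m
RSL: p² = d² − 2 + 2cos(α−β) − 2d(sin α + sin β) = 63.653319; p = √p² = 7.978303; φ = atan2(cos α + cos β, d − sin α − sin β) − atan2(2, p) = -0.445728 rad; t = (α − φ) mod 2π = 4.272115 rad, q = (β − φ) mod 2π = 4.122016 rad → L = 7.92·(4.272115 + 7.978303 + 4.122016) = 7.92·16.372434 = 129.669679 m
RLR: c = (6 − d² + 2cos(α−β) + 2d(sin α − sin β))/8 = -5.199414, |c| > 1 → infeasible
LRL: c = (6 − d² + 2cos(α−β) − 2d(sin α − sin β))/8 = -4.774127, |c| > 1 → infeasible
Shortest: LSR with L = 94.686616 m ≈ 94.6866 m

94.6866 m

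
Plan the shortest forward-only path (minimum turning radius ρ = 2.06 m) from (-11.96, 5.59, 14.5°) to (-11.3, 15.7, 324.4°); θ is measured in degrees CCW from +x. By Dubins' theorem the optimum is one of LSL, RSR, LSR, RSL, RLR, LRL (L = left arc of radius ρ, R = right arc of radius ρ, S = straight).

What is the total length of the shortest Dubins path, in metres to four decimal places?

15.0555 m

Let ψ = atan2(Δy, Δx) = atan2(10.11, 0.66) = 86.2649° be the start→goal bearing.
Normalize: d = |goal − start| / ρ = 10.131520/2.06 = 4.918214, α = (θ_start − ψ) mod 360° = 288.2351° = 5.030651 rad, β = (θ_goal − ψ) mod 360° = 238.1351° = 4.156241 rad.
Common terms: sin α = -0.949781, cos α = 0.312916, sin β = -0.849295, cos β = -0.527918, cos(α−β) = 0.641450, d² = 24.188826. Work in radians in the unit-radius frame; every candidate has L = ρ·(t + p + q).
LSL: p² = 2 + d² − 2cos(α−β) + 2d(sin α − sin β) = 23.917507; p = √p² = 4.890553; φ = atan2(cos β − cos α, d + sin α − sin β) = -0.172789 rad; t = (φ − α) mod 2π = 1.079745 rad, q = (β − φ) mod 2π = 4.329030 rad → L = 2.06·(1.079745 + 4.890553 + 4.329030) = 2.06·10.299328 = 21.216616 m
RSR: p² = 2 + d² − 2cos(α−β) + 2d(sin β − sin α) = 25.894346; p = √p² = 5.088649; φ = atan2(cos α − cos β, d − sin α + sin β) = 0.165999 rad; t = (α − φ) mod 2π = 4.864652 rad, q = (φ − β) mod 2π = 2.292943 rad → L = 2.06·(4.864652 + 5.088649 + 2.292943) = 2.06·12.246244 = 25.227263 m
LSR: p² = d² − 2 + 2cos(α−β) + 2d(sin α + sin β) = 5.775247; p = √p² = 2.403174; φ = atan2(−cos α − cos β, d + sin α + sin β) − atan2(−2, p) = 0.762909 rad; t = (φ − α) mod 2π = 2.015444 rad, q = (φ − β) mod 2π = 2.889854 rad → L = 2.06·(2.015444 + 2.403174 + 2.889854) = 2.06·7.308472 = 15.055451 m
RSL: p² = d² − 2 + 2cos(α−β) − 2d(sin α + sin β) = 41.168202; p = √p² = 6.416245; φ = atan2(cos α + cos β, d − sin α − sin β) − atan2(2, p) = -0.334160 rad; t = (α − φ) mod 2π = 5.364811 rad, q = (β − φ) mod 2π = 4.490401 rad → L = 2.06·(5.364811 + 6.416245 + 4.490401) = 2.06·16.271458 = 33.519203 m
RLR: c = (6 − d² + 2cos(α−β) + 2d(sin α − sin β))/8 = -2.236793, |c| > 1 → infeasible
LRL: c = (6 − d² + 2cos(α−β) − 2d(sin α − sin β))/8 = -1.989688, |c| > 1 → infeasible
Shortest: LSR with L = 15.055451 m ≈ 15.0555 m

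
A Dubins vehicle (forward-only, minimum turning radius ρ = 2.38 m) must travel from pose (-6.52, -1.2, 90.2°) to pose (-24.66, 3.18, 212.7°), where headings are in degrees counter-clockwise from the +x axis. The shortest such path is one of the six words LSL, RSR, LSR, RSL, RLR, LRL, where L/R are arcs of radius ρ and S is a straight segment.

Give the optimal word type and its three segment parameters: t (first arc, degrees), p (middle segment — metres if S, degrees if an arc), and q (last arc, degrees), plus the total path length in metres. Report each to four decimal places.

Let ψ = atan2(Δy, Δx) = atan2(4.38, -18.14) = 166.4254° be the start→goal bearing.
Normalize: d = |goal − start| / ρ = 18.661297/2.38 = 7.840881, α = (θ_start − ψ) mod 360° = 283.7746° = 4.952800 rad, β = (θ_goal − ψ) mod 360° = 46.2746° = 0.807643 rad.
Common terms: sin α = -0.971240, cos α = 0.238102, sin β = 0.722660, cos β = 0.691203, cos(α−β) = -0.537300, d² = 61.479415. Work in radians in the unit-radius frame; every candidate has L = ρ·(t + p + q).
LSL: p² = 2 + d² − 2cos(α−β) + 2d(sin α − sin β) = 37.990672; p = √p² = 6.163657; φ = atan2(cos β − cos α, d + sin α − sin β) = 0.073578 rad; t = (φ − α) mod 2π = 1.403963 rad, q = (β − φ) mod 2π = 0.734065 rad → L = 2.38·(1.403963 + 6.163657 + 0.734065) = 2.38·8.301686 = 19.758012 m
RSR: p² = 2 + d² − 2cos(α−β) + 2d(sin β − sin α) = 91.117357; p = √p² = 9.545541; φ = atan2(cos α − cos β, d − sin α + sin β) = -0.047485 rad; t = (α − φ) mod 2π = 5.000285 rad, q = (φ − β) mod 2π = 5.428057 rad → L = 2.38·(5.000285 + 9.545541 + 5.428057) = 2.38·19.973883 = 47.537843 m
LSR: p² = d² − 2 + 2cos(α−β) + 2d(sin α + sin β) = 54.506645; p = √p² = 7.382862; φ = atan2(−cos α − cos β, d + sin α + sin β) − atan2(−2, p) = 0.142753 rad; t = (φ − α) mod 2π = 1.473138 rad, q = (φ − β) mod 2π = 5.618295 rad → L = 2.38·(1.473138 + 7.382862 + 5.618295) = 2.38·14.474295 = 34.448822 m
RSL: p² = d² − 2 + 2cos(α−β) − 2d(sin α + sin β) = 62.302987; p = √p² = 7.893224; φ = atan2(cos α + cos β, d − sin α − sin β) − atan2(2, p) = -0.133782 rad; t = (α − φ) mod 2π = 5.086582 rad, q = (β − φ) mod 2π = 0.941425 rad → L = 2.38·(5.086582 + 7.893224 + 0.941425) = 2.38·13.921231 = 33.132531 m
RLR: c = (6 − d² + 2cos(α−β) + 2d(sin α − sin β))/8 = -10.389670, |c| > 1 → infeasible
LRL: c = (6 − d² + 2cos(α−β) − 2d(sin α − sin β))/8 = -3.748834, |c| > 1 → infeasible
Shortest: LSL with L = 19.758012 m ≈ 19.7580 m
Convert LSL to answer units (arcs ×180/π): t = 1.403963·180/π = 80.4412°, p = ρ·p = 2.38·6.163657 = 14.6695 m, q = 0.734065·180/π = 42.0588°, L = 19.7580 m.

LSL: t = 80.4412°, p = 14.6695 m, q = 42.0588°, L = 19.7580 m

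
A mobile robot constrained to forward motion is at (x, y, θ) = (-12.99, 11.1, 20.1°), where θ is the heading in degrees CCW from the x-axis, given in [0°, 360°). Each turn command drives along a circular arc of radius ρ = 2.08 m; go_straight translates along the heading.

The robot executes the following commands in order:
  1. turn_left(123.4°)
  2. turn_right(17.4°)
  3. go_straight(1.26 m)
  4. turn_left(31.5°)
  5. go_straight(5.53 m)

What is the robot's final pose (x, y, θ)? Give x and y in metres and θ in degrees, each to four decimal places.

(-19.6541, 18.9947, 157.6000°)

set_pose: (x, y, θ) = (-12.9900, 11.1000, 20.1000°), ρ = 2.08
turn_left(123.4°): centre at ρ to the left, rotate +123.4° → (-12.4676, 14.7253, 143.5000°)
turn_right(17.4°): centre at ρ to the right, rotate −17.4° → (-12.9110, 15.1718, 126.1000°)
go_straight(1.26): x += 1.26·cos θ, y += 1.26·sin θ → (-13.6534, 16.1899, 126.1000°)
turn_left(31.5°): centre at ρ to the left, rotate +31.5° → (-14.5413, 16.8874, 157.6000°)
go_straight(5.53): x += 5.53·cos θ, y += 5.53·sin θ → (-19.6541, 18.9947, 157.6000°)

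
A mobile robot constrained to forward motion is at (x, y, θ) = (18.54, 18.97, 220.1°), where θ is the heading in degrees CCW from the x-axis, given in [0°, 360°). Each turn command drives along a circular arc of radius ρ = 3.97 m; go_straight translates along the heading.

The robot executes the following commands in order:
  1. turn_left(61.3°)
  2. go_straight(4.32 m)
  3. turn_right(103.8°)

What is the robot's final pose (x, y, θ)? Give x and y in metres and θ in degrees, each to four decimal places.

set_pose: (x, y, θ) = (18.5400, 18.9700, 220.1000°), ρ = 3.97
turn_left(61.3°): centre at ρ to the left, rotate +61.3° → (17.2055, 15.1486, 281.4000°)
go_straight(4.32): x += 4.32·cos θ, y += 4.32·sin θ → (18.0594, 10.9138, 281.4000°)
turn_right(103.8°): centre at ρ to the right, rotate −103.8° → (14.0015, 6.1626, 177.6000°)

(14.0015, 6.1626, 177.6000°)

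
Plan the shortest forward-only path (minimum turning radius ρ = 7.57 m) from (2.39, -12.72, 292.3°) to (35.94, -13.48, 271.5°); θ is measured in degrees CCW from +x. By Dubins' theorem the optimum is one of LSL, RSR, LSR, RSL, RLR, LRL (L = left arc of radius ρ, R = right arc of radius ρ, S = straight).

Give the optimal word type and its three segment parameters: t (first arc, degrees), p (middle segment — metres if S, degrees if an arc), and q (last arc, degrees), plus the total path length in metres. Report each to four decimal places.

Let ψ = atan2(Δy, Δx) = atan2(-0.76, 33.55) = -1.2977° be the start→goal bearing.
Normalize: d = |goal − start| / ρ = 33.558607/7.57 = 4.433105, α = (θ_start − ψ) mod 360° = 293.5977° = 5.124246 rad, β = (θ_goal − ψ) mod 360° = 272.7977° = 4.761218 rad.
Common terms: sin α = -0.916379, cos α = 0.400312, sin β = -0.998808, cos β = 0.048809, cos(α−β) = 0.934826, d² = 19.652422. Work in radians in the unit-radius frame; every candidate has L = ρ·(t + p + q).
LSL: p² = 2 + d² − 2cos(α−β) + 2d(sin α − sin β) = 20.513606; p = √p² = 4.529195; φ = atan2(cos β − cos α, d + sin α − sin β) = -0.077686 rad; t = (φ − α) mod 2π = 1.081253 rad, q = (β − φ) mod 2π = 4.838904 rad → L = 7.57·(1.081253 + 4.529195 + 4.838904) = 7.57·10.449352 = 79.101592 m
RSR: p² = 2 + d² − 2cos(α−β) + 2d(sin β − sin α) = 19.051936; p = √p² = 4.364852; φ = atan2(cos α − cos β, d − sin α + sin β) = 0.080618 rad; t = (α − φ) mod 2π = 5.043629 rad, q = (φ − β) mod 2π = 1.602585 rad → L = 7.57·(5.043629 + 4.364852 + 1.602585) = 7.57·11.011066 = 83.353771 m
LSR: p² = d² − 2 + 2cos(α−β) + 2d(sin α + sin β) = 2.541622; p = √p² = 1.594247; φ = atan2(−cos α − cos β, d + sin α + sin β) − atan2(−2, p) = 0.721298 rad; t = (φ − α) mod 2π = 1.880237 rad, q = (φ − β) mod 2π = 2.243266 rad → L = 7.57·(1.880237 + 1.594247 + 2.243266) = 7.57·5.717749 = 43.283363 m
RSL: p² = d² − 2 + 2cos(α−β) − 2d(sin α + sin β) = 36.502525; p = √p² = 6.041732; φ = atan2(cos α + cos β, d − sin α − sin β) − atan2(2, p) = -0.249048 rad; t = (α − φ) mod 2π = 5.373294 rad, q = (β − φ) mod 2π = 5.010266 rad → L = 7.57·(5.373294 + 6.041732 + 5.010266) = 7.57·16.425292 = 124.339458 m
RLR: c = (6 − d² + 2cos(α−β) + 2d(sin α − sin β))/8 = -1.381492, |c| > 1 → infeasible
LRL: c = (6 − d² + 2cos(α−β) − 2d(sin α − sin β))/8 = -1.564201, |c| > 1 → infeasible
Shortest: LSR with L = 43.283363 m ≈ 43.2834 m
Convert LSR to answer units (arcs ×180/π): t = 1.880237·180/π = 107.7297°, p = ρ·p = 7.57·1.594247 = 12.0684 m, q = 2.243266·180/π = 128.5297°, L = 43.2834 m.

LSR: t = 107.7297°, p = 12.0684 m, q = 128.5297°, L = 43.2834 m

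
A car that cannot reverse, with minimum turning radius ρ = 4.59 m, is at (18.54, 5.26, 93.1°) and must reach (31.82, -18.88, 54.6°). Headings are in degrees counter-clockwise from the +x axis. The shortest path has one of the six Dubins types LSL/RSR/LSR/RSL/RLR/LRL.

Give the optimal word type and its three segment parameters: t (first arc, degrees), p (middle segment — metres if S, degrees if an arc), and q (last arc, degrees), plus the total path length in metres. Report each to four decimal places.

Let ψ = atan2(Δy, Δx) = atan2(-24.14, 13.28) = -61.1837° be the start→goal bearing.
Normalize: d = |goal − start| / ρ = 27.551733/4.59 = 6.002556, α = (θ_start − ψ) mod 360° = 154.2837° = 2.692759 rad, β = (θ_goal − ψ) mod 360° = 115.7837° = 2.020807 rad.
Common terms: sin α = 0.433915, cos α = -0.900954, sin β = 0.900442, cos β = -0.434976, cos(α−β) = 0.782608, d² = 36.030681. Work in radians in the unit-radius frame; every candidate has L = ρ·(t + p + q).
LSL: p² = 2 + d² − 2cos(α−β) + 2d(sin α − sin β) = 30.864750; p = √p² = 5.555605; φ = atan2(cos β − cos α, d + sin α − sin β) = 0.083974 rad; t = (φ − α) mod 2π = 3.674400 rad, q = (β − φ) mod 2π = 1.936833 rad → L = 4.59·(3.674400 + 5.555605 + 1.936833) = 4.59·11.166839 = 51.255790 m
RSR: p² = 2 + d² − 2cos(α−β) + 2d(sin β − sin α) = 42.066180; p = √p² = 6.485845; φ = atan2(cos α − cos β, d − sin α + sin β) = -0.071907 rad; t = (α − φ) mod 2π = 2.764667 rad, q = (φ − β) mod 2π = 4.190470 rad → L = 4.59·(2.764667 + 6.485845 + 4.190470) = 4.59·13.440982 = 61.694106 m
LSR: p² = d² − 2 + 2cos(α−β) + 2d(sin α + sin β) = 51.615004; p = √p² = 7.184358; φ = atan2(−cos α − cos β, d + sin α + sin β) − atan2(−2, p) = 0.451618 rad; t = (φ − α) mod 2π = 4.042044 rad, q = (φ − β) mod 2π = 4.713996 rad → L = 4.59·(4.042044 + 7.184358 + 4.713996) = 4.59·15.940399 = 73.166431 m
RSL: p² = d² − 2 + 2cos(α−β) − 2d(sin α + sin β) = 19.576791; p = √p² = 4.424567; φ = atan2(cos α + cos β, d − sin α − sin β) − atan2(2, p) = -0.703261 rad; t = (α − φ) mod 2π = 3.396020 rad, q = (β − φ) mod 2π = 2.724068 rad → L = 4.59·(3.396020 + 4.424567 + 2.724068) = 4.59·10.544655 = 48.399968 m
RLR: c = (6 − d² + 2cos(α−β) + 2d(sin α − sin β))/8 = -4.258272, |c| > 1 → infeasible
LRL: c = (6 − d² + 2cos(α−β) − 2d(sin α − sin β))/8 = -2.858094, |c| > 1 → infeasible
Shortest: RSL with L = 48.399968 m ≈ 48.4000 m
Convert RSL to answer units (arcs ×180/π): t = 3.396020·180/π = 194.5776°, p = ρ·p = 4.59·4.424567 = 20.3088 m, q = 2.724068·180/π = 156.0776°, L = 48.4000 m.

RSL: t = 194.5776°, p = 20.3088 m, q = 156.0776°, L = 48.4000 m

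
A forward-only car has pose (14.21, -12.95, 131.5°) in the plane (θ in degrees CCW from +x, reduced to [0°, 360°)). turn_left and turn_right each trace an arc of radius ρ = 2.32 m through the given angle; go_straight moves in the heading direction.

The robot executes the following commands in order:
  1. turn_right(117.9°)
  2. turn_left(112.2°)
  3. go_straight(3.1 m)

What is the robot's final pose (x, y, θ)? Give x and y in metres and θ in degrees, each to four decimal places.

set_pose: (x, y, θ) = (14.2100, -12.9500, 131.5000°), ρ = 2.32
turn_right(117.9°): centre at ρ to the right, rotate −117.9° → (15.4020, -9.1578, 13.6000°)
turn_left(112.2°): centre at ρ to the left, rotate +112.2° → (16.7382, -5.5457, 125.8000°)
go_straight(3.1): x += 3.1·cos θ, y += 3.1·sin θ → (14.9248, -3.0314, 125.8000°)

(14.9248, -3.0314, 125.8000°)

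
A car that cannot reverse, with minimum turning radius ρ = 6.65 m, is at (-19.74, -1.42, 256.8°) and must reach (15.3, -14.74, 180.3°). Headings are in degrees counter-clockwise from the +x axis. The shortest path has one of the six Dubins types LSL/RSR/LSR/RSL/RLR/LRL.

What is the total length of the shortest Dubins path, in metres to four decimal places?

Let ψ = atan2(Δy, Δx) = atan2(-13.32, 35.04) = -20.8136° be the start→goal bearing.
Normalize: d = |goal − start| / ρ = 37.486318/6.65 = 5.637040, α = (θ_start − ψ) mod 360° = 277.6136° = 4.845272 rad, β = (θ_goal − ψ) mod 360° = 201.1136° = 3.510095 rad.
Common terms: sin α = -0.991184, cos α = 0.132493, sin β = -0.360219, cos β = -0.932868, cos(α−β) = 0.233445, d² = 31.776223. Work in radians in the unit-radius frame; every candidate has L = ρ·(t + p + q).
LSL: p² = 2 + d² − 2cos(α−β) + 2d(sin α − sin β) = 26.195782; p = √p² = 5.118182; φ = atan2(cos β − cos α, d + sin α − sin β) = -0.209685 rad; t = (φ − α) mod 2π = 1.228228 rad, q = (β − φ) mod 2π = 3.719781 rad → L = 6.65·(1.228228 + 5.118182 + 3.719781) = 6.65·10.066190 = 66.940163 m
RSR: p² = 2 + d² − 2cos(α−β) + 2d(sin β − sin α) = 40.422881; p = √p² = 6.357899; φ = atan2(cos α − cos β, d − sin α + sin β) = 0.168359 rad; t = (α − φ) mod 2π = 4.676913 rad, q = (φ − β) mod 2π = 2.941449 rad → L = 6.65·(4.676913 + 6.357899 + 2.941449) = 6.65·13.976261 = 92.942138 m
LSR: p² = d² − 2 + 2cos(α−β) + 2d(sin α + sin β) = 15.007286; p = √p² = 3.873924; φ = atan2(−cos α − cos β, d + sin α + sin β) − atan2(−2, p) = 0.661211 rad; t = (φ − α) mod 2π = 2.099124 rad, q = (φ − β) mod 2π = 3.434301 rad → L = 6.65·(2.099124 + 3.873924 + 3.434301) = 6.65·9.407350 = 62.558874 m
RSL: p² = d² − 2 + 2cos(α−β) − 2d(sin α + sin β) = 45.478940; p = √p² = 6.743808; φ = atan2(cos α + cos β, d − sin α − sin β) − atan2(2, p) = -0.402337 rad; t = (α − φ) mod 2π = 5.247609 rad, q = (β − φ) mod 2π = 3.912432 rad → L = 6.65·(5.247609 + 6.743808 + 3.912432) = 6.65·15.903849 = 105.760598 m
RLR: c = (6 − d² + 2cos(α−β) + 2d(sin α − sin β))/8 = -4.052860, |c| > 1 → infeasible
LRL: c = (6 − d² + 2cos(α−β) − 2d(sin α − sin β))/8 = -2.274473, |c| > 1 → infeasible
Shortest: LSR with L = 62.558874 m ≈ 62.5589 m

62.5589 m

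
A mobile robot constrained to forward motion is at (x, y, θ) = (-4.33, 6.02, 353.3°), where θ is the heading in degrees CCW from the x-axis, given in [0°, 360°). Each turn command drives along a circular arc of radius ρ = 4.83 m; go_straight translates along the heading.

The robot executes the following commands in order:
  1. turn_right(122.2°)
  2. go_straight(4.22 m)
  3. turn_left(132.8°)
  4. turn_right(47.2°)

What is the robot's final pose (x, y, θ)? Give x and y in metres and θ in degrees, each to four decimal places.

set_pose: (x, y, θ) = (-4.3300, 6.0200, 353.3000°), ρ = 4.83
turn_right(122.2°): centre at ρ to the right, rotate −122.2° → (-1.1346, -1.8101, 231.1000°)
go_straight(4.22): x += 4.22·cos θ, y += 4.22·sin θ → (-3.7846, -5.0943, 231.1000°)
turn_left(132.8°): centre at ρ to the left, rotate +132.8° → (0.3028, -12.9461, 363.9000° ≡ 3.9000°)
turn_right(47.2°): centre at ρ to the right, rotate −47.2° → (3.9438, -14.2498, -43.3000° ≡ 316.7000°)

(3.9438, -14.2498, 316.7000°)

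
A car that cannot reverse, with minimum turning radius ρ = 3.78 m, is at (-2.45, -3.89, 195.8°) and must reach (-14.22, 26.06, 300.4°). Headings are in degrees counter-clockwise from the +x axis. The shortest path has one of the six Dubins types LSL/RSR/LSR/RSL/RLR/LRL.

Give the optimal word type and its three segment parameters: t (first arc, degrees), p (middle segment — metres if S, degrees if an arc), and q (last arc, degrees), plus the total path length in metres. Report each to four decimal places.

RSR: t = 75.9522°, p = 28.1317 m, q = 179.4478°, L = 44.9813 m

Let ψ = atan2(Δy, Δx) = atan2(29.95, -11.77) = 111.4542° be the start→goal bearing.
Normalize: d = |goal − start| / ρ = 32.179736/3.78 = 8.513158, α = (θ_start − ψ) mod 360° = 84.3458° = 1.472111 rad, β = (θ_goal − ψ) mod 360° = 188.9458° = 3.297726 rad.
Common terms: sin α = 0.995135, cos α = 0.098525, sin β = -0.155499, cos β = -0.987836, cos(α−β) = -0.252069, d² = 72.473853. Work in radians in the unit-radius frame; every candidate has L = ρ·(t + p + q).
LSL: p² = 2 + d² − 2cos(α−β) + 2d(sin α − sin β) = 94.569046; p = √p² = 9.724662; φ = atan2(cos β − cos α, d + sin α − sin β) = -0.111946 rad; t = (φ − α) mod 2π = 4.699129 rad, q = (β − φ) mod 2π = 3.409671 rad → L = 3.78·(4.699129 + 9.724662 + 3.409671) = 3.78·17.833461 = 67.410484 m
RSR: p² = 2 + d² − 2cos(α−β) + 2d(sin β − sin α) = 55.386937; p = √p² = 7.442240; φ = atan2(cos α − cos β, d − sin α + sin β) = 0.146496 rad; t = (α − φ) mod 2π = 1.325615 rad, q = (φ − β) mod 2π = 3.131956 rad → L = 3.78·(1.325615 + 7.442240 + 3.131956) = 3.78·11.899811 = 44.981286 m
LSR: p² = d² − 2 + 2cos(α−β) + 2d(sin α + sin β) = 84.265609; p = √p² = 9.179630; φ = atan2(−cos α − cos β, d + sin α + sin β) − atan2(−2, p) = 0.309321 rad; t = (φ − α) mod 2π = 5.120396 rad, q = (φ − β) mod 2π = 3.294781 rad → L = 3.78·(5.120396 + 9.179630 + 3.294781) = 3.78·17.594807 = 66.508370 m
RSL: p² = d² − 2 + 2cos(α−β) − 2d(sin α + sin β) = 55.673819; p = √p² = 7.461489; φ = atan2(cos α + cos β, d − sin α − sin β) − atan2(2, p) = -0.377266 rad; t = (α − φ) mod 2π = 1.849377 rad, q = (β − φ) mod 2π = 3.674991 rad → L = 3.78·(1.849377 + 7.461489 + 3.674991) = 3.78·12.985857 = 49.086539 m
RLR: c = (6 − d² + 2cos(α−β) + 2d(sin α − sin β))/8 = -5.923367, |c| > 1 → infeasible
LRL: c = (6 − d² + 2cos(α−β) − 2d(sin α − sin β))/8 = -10.821131, |c| > 1 → infeasible
Shortest: RSR with L = 44.981286 m ≈ 44.9813 m
Convert RSR to answer units (arcs ×180/π): t = 1.325615·180/π = 75.9522°, p = ρ·p = 3.78·7.442240 = 28.1317 m, q = 3.131956·180/π = 179.4478°, L = 44.9813 m.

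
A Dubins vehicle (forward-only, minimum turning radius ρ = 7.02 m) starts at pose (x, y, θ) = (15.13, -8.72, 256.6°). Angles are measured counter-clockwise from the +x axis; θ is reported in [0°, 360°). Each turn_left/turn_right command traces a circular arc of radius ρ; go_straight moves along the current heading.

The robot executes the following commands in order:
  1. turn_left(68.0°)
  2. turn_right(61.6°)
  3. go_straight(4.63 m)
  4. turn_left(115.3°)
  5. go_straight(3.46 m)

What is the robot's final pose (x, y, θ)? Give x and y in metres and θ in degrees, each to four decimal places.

set_pose: (x, y, θ) = (15.1300, -8.7200, 256.6000°), ρ = 7.02
turn_left(68.0°): centre at ρ to the left, rotate +68.0° → (17.8923, -16.0691, 324.6000°)
turn_right(61.6°): centre at ρ to the right, rotate −61.6° → (20.7935, -22.6468, 263.0000°)
go_straight(4.63): x += 4.63·cos θ, y += 4.63·sin θ → (20.2292, -27.2423, 263.0000°)
turn_left(115.3°): centre at ρ to the left, rotate +115.3° → (29.4011, -34.7628, 378.3000° ≡ 18.3000°)
go_straight(3.46): x += 3.46·cos θ, y += 3.46·sin θ → (32.6861, -33.6764, 18.3000°)

(32.6861, -33.6764, 18.3000°)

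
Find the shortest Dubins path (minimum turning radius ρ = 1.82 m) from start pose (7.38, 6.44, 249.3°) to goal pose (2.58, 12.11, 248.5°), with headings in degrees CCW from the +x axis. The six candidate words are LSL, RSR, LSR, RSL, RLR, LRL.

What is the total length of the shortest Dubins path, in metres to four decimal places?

15.0843 m

Let ψ = atan2(Δy, Δx) = atan2(5.67, -4.80) = 130.2499° be the start→goal bearing.
Normalize: d = |goal − start| / ρ = 7.428923/1.82 = 4.081826, α = (θ_start − ψ) mod 360° = 119.0501° = 2.077815 rad, β = (θ_goal − ψ) mod 360° = 118.2501° = 2.063853 rad.
Common terms: sin α = 0.874196, cos α = -0.485574, sin β = 0.880890, cos β = -0.473321, cos(α−β) = 0.999903, d² = 16.661303. Work in radians in the unit-radius frame; every candidate has L = ρ·(t + p + q).
LSL: p² = 2 + d² − 2cos(α−β) + 2d(sin α − sin β) = 16.606847; p = √p² = 4.075150; φ = atan2(cos β − cos α, d + sin α − sin β) = 0.003007 rad; t = (φ − α) mod 2π = 4.208377 rad, q = (β − φ) mod 2π = 2.060846 rad → L = 1.82·(4.208377 + 4.075150 + 2.060846) = 1.82·10.344373 = 18.826758 m
RSR: p² = 2 + d² − 2cos(α−β) + 2d(sin β − sin α) = 16.716149; p = √p² = 4.088539; φ = atan2(cos α − cos β, d − sin α + sin β) = -0.002997 rad; t = (α − φ) mod 2π = 2.080812 rad, q = (φ − β) mod 2π = 4.216336 rad → L = 1.82·(2.080812 + 4.088539 + 4.216336) = 1.82·10.385687 = 18.901950 m
LSR: p² = d² − 2 + 2cos(α−β) + 2d(sin α + sin β) = 30.989020; p = √p² = 5.566778; φ = atan2(−cos α − cos β, d + sin α + sin β) − atan2(−2, p) = 0.507740 rad; t = (φ − α) mod 2π = 4.713109 rad, q = (φ − β) mod 2π = 4.727072 rad → L = 1.82·(4.713109 + 5.566778 + 4.727072) = 1.82·15.006960 = 27.312667 m
RSL: p² = d² − 2 + 2cos(α−β) − 2d(sin α + sin β) = 2.333196; p = √p² = 1.527480; φ = atan2(cos α + cos β, d − sin α − sin β) − atan2(2, p) = -1.309469 rad; t = (α − φ) mod 2π = 3.387285 rad, q = (β − φ) mod 2π = 3.373322 rad → L = 1.82·(3.387285 + 1.527480 + 3.373322) = 1.82·8.288087 = 15.084319 m
RLR: c = (6 − d² + 2cos(α−β) + 2d(sin α − sin β))/8 = -1.089519, |c| > 1 → infeasible
LRL: c = (6 − d² + 2cos(α−β) − 2d(sin α − sin β))/8 = -1.075856, |c| > 1 → infeasible
Shortest: RSL with L = 15.084319 m ≈ 15.0843 m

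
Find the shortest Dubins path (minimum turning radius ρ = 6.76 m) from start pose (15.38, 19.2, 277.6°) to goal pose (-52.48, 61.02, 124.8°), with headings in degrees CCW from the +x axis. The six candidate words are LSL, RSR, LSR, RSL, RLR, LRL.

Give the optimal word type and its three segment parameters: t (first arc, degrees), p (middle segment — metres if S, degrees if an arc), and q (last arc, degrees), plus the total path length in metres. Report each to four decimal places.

Let ψ = atan2(Δy, Δx) = atan2(41.82, -67.86) = 148.3558° be the start→goal bearing.
Normalize: d = |goal − start| / ρ = 79.711304/6.76 = 11.791613, α = (θ_start − ψ) mod 360° = 129.2442° = 2.255737 rad, β = (θ_goal − ψ) mod 360° = 336.4442° = 5.872060 rad.
Common terms: sin α = 0.774456, cos α = -0.632627, sin β = -0.399641, cos β = 0.916672, cos(α−β) = -0.889416, d² = 139.042138. Work in radians in the unit-radius frame; every candidate has L = ρ·(t + p + q).
LSL: p² = 2 + d² − 2cos(α−β) + 2d(sin α − sin β) = 170.509985; p = √p² = 13.057947; φ = atan2(cos β − cos α, d + sin α − sin β) = 0.118928 rad; t = (φ − α) mod 2π = 4.146376 rad, q = (β − φ) mod 2π = 5.753131 rad → L = 6.76·(4.146376 + 13.057947 + 5.753131) = 6.76·22.957455 = 155.192394 m
RSR: p² = 2 + d² − 2cos(α−β) + 2d(sin β − sin α) = 115.131956; p = √p² = 10.729956; φ = atan2(cos α − cos β, d − sin α + sin β) = -0.144897 rad; t = (α − φ) mod 2π = 2.400634 rad, q = (φ − β) mod 2π = 0.266229 rad → L = 6.76·(2.400634 + 10.729956 + 0.266229) = 6.76·13.396819 = 90.562497 m
LSR: p² = d² − 2 + 2cos(α−β) + 2d(sin α + sin β) = 144.102648; p = √p² = 12.004276; φ = atan2(−cos α − cos β, d + sin α + sin β) − atan2(−2, p) = 0.141749 rad; t = (φ − α) mod 2π = 4.169197 rad, q = (φ − β) mod 2π = 0.552874 rad → L = 6.76·(4.169197 + 12.004276 + 0.552874) = 6.76·16.726347 = 113.070106 m
RSL: p² = d² − 2 + 2cos(α−β) − 2d(sin α + sin β) = 126.423962; p = √p² = 11.243841; φ = atan2(cos α + cos β, d − sin α − sin β) − atan2(2, p) = -0.151160 rad; t = (α − φ) mod 2π = 2.406897 rad, q = (β − φ) mod 2π = 6.023219 rad → L = 6.76·(2.406897 + 11.243841 + 6.023219) = 6.76·19.673957 = 132.995952 m
RLR: c = (6 − d² + 2cos(α−β) + 2d(sin α − sin β))/8 = -13.391495, |c| > 1 → infeasible
LRL: c = (6 − d² + 2cos(α−β) − 2d(sin α − sin β))/8 = -20.313748, |c| > 1 → infeasible
Shortest: RSR with L = 90.562497 m ≈ 90.5625 m
Convert RSR to answer units (arcs ×180/π): t = 2.400634·180/π = 137.5462°, p = ρ·p = 6.76·10.729956 = 72.5345 m, q = 0.266229·180/π = 15.2538°, L = 90.5625 m.

RSR: t = 137.5462°, p = 72.5345 m, q = 15.2538°, L = 90.5625 m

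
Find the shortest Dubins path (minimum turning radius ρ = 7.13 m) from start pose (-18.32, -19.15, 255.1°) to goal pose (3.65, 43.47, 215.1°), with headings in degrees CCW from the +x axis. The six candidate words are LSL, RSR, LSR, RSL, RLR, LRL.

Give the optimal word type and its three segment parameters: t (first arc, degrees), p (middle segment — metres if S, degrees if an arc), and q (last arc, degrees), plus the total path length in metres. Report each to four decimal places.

LSL: t = 176.7827°, p = 61.6778 m, q = 143.2173°, L = 101.4992 m

Let ψ = atan2(Δy, Δx) = atan2(62.62, 21.97) = 70.6668° be the start→goal bearing.
Normalize: d = |goal − start| / ρ = 66.362228/7.13 = 9.307465, α = (θ_start − ψ) mod 360° = 184.4332° = 3.218967 rad, β = (θ_goal − ψ) mod 360° = 144.4332° = 2.520836 rad.
Common terms: sin α = -0.077297, cos α = -0.997008, sin β = 0.581651, cos β = -0.813438, cos(α−β) = 0.766044, d² = 86.628911. Work in radians in the unit-radius frame; every candidate has L = ρ·(t + p + q).
LSL: p² = 2 + d² − 2cos(α−β) + 2d(sin α − sin β) = 74.830540; p = √p² = 8.650465; φ = atan2(cos β − cos α, d + sin α − sin β) = 0.021222 rad; t = (φ − α) mod 2π = 3.085440 rad, q = (β − φ) mod 2π = 2.499613 rad → L = 7.13·(3.085440 + 8.650465 + 2.499613) = 7.13·14.235518 = 101.499246 m
RSR: p² = 2 + d² − 2cos(α−β) + 2d(sin β − sin α) = 99.363105; p = √p² = 9.968104; φ = atan2(cos α − cos β, d − sin α + sin β) = -0.018417 rad; t = (α − φ) mod 2π = 3.237384 rad, q = (φ − β) mod 2π = 3.743933 rad → L = 7.13·(3.237384 + 9.968104 + 3.743933) = 7.13·16.949421 = 120.849374 m
LSR: p² = d² − 2 + 2cos(α−β) + 2d(sin α + sin β) = 95.549512; p = √p² = 9.774943; φ = atan2(−cos α − cos β, d + sin α + sin β) − atan2(−2, p) = 0.384284 rad; t = (φ − α) mod 2π = 3.448502 rad, q = (φ − β) mod 2π = 4.146634 rad → L = 7.13·(3.448502 + 9.774943 + 4.146634) = 7.13·17.370079 = 123.848661 m
RSL: p² = d² − 2 + 2cos(α−β) − 2d(sin α + sin β) = 76.772489; p = √p² = 8.761991; φ = atan2(cos α + cos β, d − sin α − sin β) − atan2(2, p) = -0.427246 rad; t = (α − φ) mod 2π = 3.646213 rad, q = (β − φ) mod 2π = 2.948081 rad → L = 7.13·(3.646213 + 8.761991 + 2.948081) = 7.13·15.356285 = 109.490313 m
RLR: c = (6 − d² + 2cos(α−β) + 2d(sin α − sin β))/8 = -11.420388, |c| > 1 → infeasible
LRL: c = (6 − d² + 2cos(α−β) − 2d(sin α − sin β))/8 = -8.353817, |c| > 1 → infeasible
Shortest: LSL with L = 101.499246 m ≈ 101.4992 m
Convert LSL to answer units (arcs ×180/π): t = 3.085440·180/π = 176.7827°, p = ρ·p = 7.13·8.650465 = 61.6778 m, q = 2.499613·180/π = 143.2173°, L = 101.4992 m.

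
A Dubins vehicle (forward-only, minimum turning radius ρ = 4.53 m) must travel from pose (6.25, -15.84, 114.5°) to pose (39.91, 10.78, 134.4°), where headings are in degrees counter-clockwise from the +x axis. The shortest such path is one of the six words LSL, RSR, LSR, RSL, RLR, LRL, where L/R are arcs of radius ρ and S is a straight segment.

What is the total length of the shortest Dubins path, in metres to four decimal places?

Let ψ = atan2(Δy, Δx) = atan2(26.62, 33.66) = 38.3387° be the start→goal bearing.
Normalize: d = |goal − start| / ρ = 42.914100/4.53 = 9.473311, α = (θ_start − ψ) mod 360° = 76.1613° = 1.329265 rad, β = (θ_goal − ψ) mod 360° = 96.0613° = 1.676586 rad.
Common terms: sin α = 0.970973, cos α = 0.239189, sin β = 0.994409, cos β = -0.105592, cos(α−β) = 0.940288, d² = 89.743627. Work in radians in the unit-radius frame; every candidate has L = ρ·(t + p + q).
LSL: p² = 2 + d² − 2cos(α−β) + 2d(sin α − sin β) = 89.419008; p = √p² = 9.456162; φ = atan2(cos β − cos α, d + sin α − sin β) = -0.036469 rad; t = (φ − α) mod 2π = 4.917451 rad, q = (β − φ) mod 2π = 1.713055 rad → L = 4.53·(4.917451 + 9.456162 + 1.713055) = 4.53·16.086668 = 72.872607 m
RSR: p² = 2 + d² − 2cos(α−β) + 2d(sin β − sin α) = 90.307094; p = √p² = 9.503004; φ = atan2(cos α − cos β, d − sin α + sin β) = 0.036289 rad; t = (α − φ) mod 2π = 1.292976 rad, q = (φ − β) mod 2π = 4.642889 rad → L = 4.53·(1.292976 + 9.503004 + 4.642889) = 4.53·15.438869 = 69.938078 m
LSR: p² = d² − 2 + 2cos(α−β) + 2d(sin α + sin β) = 126.861563; p = √p² = 11.263284; φ = atan2(−cos α − cos β, d + sin α + sin β) − atan2(−2, p) = 0.164058 rad; t = (φ − α) mod 2π = 5.117977 rad, q = (φ − β) mod 2π = 4.770657 rad → L = 4.53·(5.117977 + 11.263284 + 4.770657) = 4.53·21.151918 = 95.818189 m
RSL: p² = d² − 2 + 2cos(α−β) − 2d(sin α + sin β) = 52.386844; p = √p² = 7.237876; φ = atan2(cos α + cos β, d − sin α − sin β) − atan2(2, p) = -0.251805 rad; t = (α − φ) mod 2π = 1.581070 rad, q = (β − φ) mod 2π = 1.928391 rad → L = 4.53·(1.581070 + 7.237876 + 1.928391) = 4.53·10.747336 = 48.685434 m
RLR: c = (6 − d² + 2cos(α−β) + 2d(sin α − sin β))/8 = -10.288387, |c| > 1 → infeasible
LRL: c = (6 − d² + 2cos(α−β) − 2d(sin α − sin β))/8 = -10.177376, |c| > 1 → infeasible
Shortest: RSL with L = 48.685434 m ≈ 48.6854 m

48.6854 m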